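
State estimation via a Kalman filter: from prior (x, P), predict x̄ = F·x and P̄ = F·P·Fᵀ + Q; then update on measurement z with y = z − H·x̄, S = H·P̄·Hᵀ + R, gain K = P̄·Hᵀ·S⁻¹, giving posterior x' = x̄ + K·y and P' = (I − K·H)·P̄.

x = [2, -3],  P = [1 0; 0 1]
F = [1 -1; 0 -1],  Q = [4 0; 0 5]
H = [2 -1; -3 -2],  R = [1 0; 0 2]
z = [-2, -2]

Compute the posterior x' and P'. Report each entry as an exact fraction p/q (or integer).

x̄ = F·x = [5, 3]
P̄ = F·P·Fᵀ + Q = [6 1; 1 6]
y = z − H·x̄ = [-9, 19]
S = H·P̄·Hᵀ + R = [27 -25; -25 92]
K = P̄·Hᵀ·S⁻¹ = [512/1859 -265/1859; -743/1859 -505/1859]
x' = x̄ + K·y = [-348/1859, 2669/1859]
P' = (I − K·H)·P̄ = [222/1859 -68/1859; -68/1859 607/1859]

x' = [-348/1859, 2669/1859]
P' = [222/1859 -68/1859; -68/1859 607/1859]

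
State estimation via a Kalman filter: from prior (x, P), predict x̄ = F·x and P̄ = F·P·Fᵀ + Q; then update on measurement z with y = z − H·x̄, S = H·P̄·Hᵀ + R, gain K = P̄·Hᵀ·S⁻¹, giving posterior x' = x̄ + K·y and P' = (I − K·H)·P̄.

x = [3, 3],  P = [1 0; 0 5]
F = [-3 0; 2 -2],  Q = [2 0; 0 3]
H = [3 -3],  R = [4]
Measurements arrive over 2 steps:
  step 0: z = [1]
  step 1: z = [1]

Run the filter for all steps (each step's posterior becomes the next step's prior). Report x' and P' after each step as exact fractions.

step 0: x̄ = F·x = [-9, 0]
step 0: P̄ = F·P·Fᵀ + Q = [11 -6; -6 27]
step 0: y = z − H·x̄ = [28]
step 0: S = H·P̄·Hᵀ + R = [454]
step 0: K = P̄·Hᵀ·S⁻¹ = [51/454; -99/454]
step 0: x' = x̄ + K·y = [-1329/227, -1386/227]
step 0: P' = (I − K·H)·P̄ = [2393/454 2325/454; 2325/454 2457/454]
step 1: x̄ = F·x = [3987/227, 114/227]
step 1: P̄ = F·P·Fᵀ + Q = [22445/454 -204/227; -204/227 1081/227]
step 1: y = z − H·x̄ = [-11392/227]
step 1: S = H·P̄·Hᵀ + R = [230623/454]
step 1: K = P̄·Hᵀ·S⁻¹ = [68559/230623; -7710/230623]
step 1: x' = x̄ + K·y = [609999/230623, 502746/230623]
step 1: P' = (I − K·H)·P̄ = [1048451/230623 957039/230623; 957039/230623 967319/230623]

step 0: x' = [-1329/227, -1386/227], P' = [2393/454 2325/454; 2325/454 2457/454]
step 1: x' = [609999/230623, 502746/230623], P' = [1048451/230623 957039/230623; 957039/230623 967319/230623]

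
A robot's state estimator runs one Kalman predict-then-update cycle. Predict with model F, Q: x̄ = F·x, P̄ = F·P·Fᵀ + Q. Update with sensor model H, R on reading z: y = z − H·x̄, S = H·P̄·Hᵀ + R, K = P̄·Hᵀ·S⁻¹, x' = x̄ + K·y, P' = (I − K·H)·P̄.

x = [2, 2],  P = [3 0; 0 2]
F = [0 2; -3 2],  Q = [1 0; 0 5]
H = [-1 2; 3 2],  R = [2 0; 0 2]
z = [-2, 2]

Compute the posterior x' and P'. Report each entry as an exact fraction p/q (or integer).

x̄ = F·x = [4, -2]
P̄ = F·P·Fᵀ + Q = [9 8; 8 40]
y = z − H·x̄ = [6, -6]
S = H·P̄·Hᵀ + R = [139 165; 165 339]
K = P̄·Hᵀ·S⁻¹ = [-787/3316 2411/9948; 302/829 322/2487]
x' = x̄ + K·y = [930/829, -490/829]
P' = (I − K·H)·P̄ = [1193/4974 -292/2487; -292/2487 760/2487]

x' = [930/829, -490/829]
P' = [1193/4974 -292/2487; -292/2487 760/2487]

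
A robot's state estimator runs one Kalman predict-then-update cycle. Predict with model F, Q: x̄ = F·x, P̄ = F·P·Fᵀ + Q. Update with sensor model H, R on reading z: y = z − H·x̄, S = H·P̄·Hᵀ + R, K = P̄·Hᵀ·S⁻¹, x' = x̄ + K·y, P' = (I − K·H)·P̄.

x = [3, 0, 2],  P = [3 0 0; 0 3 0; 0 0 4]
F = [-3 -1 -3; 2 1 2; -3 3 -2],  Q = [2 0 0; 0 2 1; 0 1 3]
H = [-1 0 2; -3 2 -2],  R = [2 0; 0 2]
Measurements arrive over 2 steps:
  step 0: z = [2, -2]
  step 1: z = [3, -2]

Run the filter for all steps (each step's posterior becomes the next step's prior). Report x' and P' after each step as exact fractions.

step 0: x̄ = F·x = [-15, 10, -13]
step 0: P̄ = F·P·Fᵀ + Q = [68 -45 42; -45 33 -24; 42 -24 73]
step 0: y = z − H·x̄ = [13, -93]
step 0: S = H·P̄·Hᵀ + R = [194 -262; -262 2274]
step 0: K = P̄·Hᵀ·S⁻¹ = [-15663/93128 -17285/93128; 3651/23282 1485/11641; 1363/3326 -311/3326]
step 0: x' = x̄ + K·y = [3483/46564, 4073/23282, 1702/1663]
step 0: P' = (I − K·H)·P̄ = [24791/46564 8277/11641 163/1663; 8277/11641 39729/23282 852/1663; 163/1663 852/1663 763/1663]
step 1: x̄ = F·x = [-161563/46564, 27606/11641, -81323/46564]
step 1: P̄ = F·P·Fᵀ + Q = [1011917/46564 -173994/11641 -184251/46564; -173994/11641 310787/23282 49961/11641; -184251/46564 49961/11641 335941/46564]
step 1: y = z − H·x̄ = [140775/46564, -961311/46564]
step 1: S = H·P̄·Hᵀ + R = [3185813/46564 4620319/46564; 4620319/46564 17572389/46564]
step 1: K = P̄·Hᵀ·S⁻¹ = [-59084874/371907457 -70374959/371907457; 122615891/743814914 91842127/743814914; 147625097/371907457 -32877320/371907457]
step 1: x' = x̄ + K·y = [-16148428/371907457, 238541001/743814914, 475530931/371907457]
step 1: P' = (I − K·H)·P̄ = [195676736/371907457 261893639/371907457 38753494/371907457; 261893639/371907457 631016287/371907457 192254765/371907457; 38753494/371907457 192254765/371907457 167001844/371907457]

step 0: x' = [3483/46564, 4073/23282, 1702/1663], P' = [24791/46564 8277/11641 163/1663; 8277/11641 39729/23282 852/1663; 163/1663 852/1663 763/1663]
step 1: x' = [-16148428/371907457, 238541001/743814914, 475530931/371907457], P' = [195676736/371907457 261893639/371907457 38753494/371907457; 261893639/371907457 631016287/371907457 192254765/371907457; 38753494/371907457 192254765/371907457 167001844/371907457]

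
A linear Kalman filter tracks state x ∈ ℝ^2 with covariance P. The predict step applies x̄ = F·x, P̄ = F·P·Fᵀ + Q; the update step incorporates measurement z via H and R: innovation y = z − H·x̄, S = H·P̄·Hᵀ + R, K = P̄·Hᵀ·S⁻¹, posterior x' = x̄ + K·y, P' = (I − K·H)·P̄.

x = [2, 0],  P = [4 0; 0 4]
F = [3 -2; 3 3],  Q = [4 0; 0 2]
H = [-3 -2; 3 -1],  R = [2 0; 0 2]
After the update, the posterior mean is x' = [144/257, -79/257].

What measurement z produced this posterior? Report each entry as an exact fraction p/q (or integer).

z = [-1, 2]

x̄ = F·x = [6, 6]
P̄ = F·P·Fᵀ + Q = [56 12; 12 74]
S = H·P̄·Hᵀ + R = [946 -392; -392 508]
K = P̄·Hᵀ·S⁻¹ = [-1516/13621 3013/13621; -13546/40863 -27019/81726]
x' − x̄ = [-1398/257, -1621/257] = K·y
y = (KᵀK)⁻¹·Kᵀ·(x' − x̄) = [29, -10]
z = y + H·x̄ = [29, -10] + [-30, 12] = [-1, 2]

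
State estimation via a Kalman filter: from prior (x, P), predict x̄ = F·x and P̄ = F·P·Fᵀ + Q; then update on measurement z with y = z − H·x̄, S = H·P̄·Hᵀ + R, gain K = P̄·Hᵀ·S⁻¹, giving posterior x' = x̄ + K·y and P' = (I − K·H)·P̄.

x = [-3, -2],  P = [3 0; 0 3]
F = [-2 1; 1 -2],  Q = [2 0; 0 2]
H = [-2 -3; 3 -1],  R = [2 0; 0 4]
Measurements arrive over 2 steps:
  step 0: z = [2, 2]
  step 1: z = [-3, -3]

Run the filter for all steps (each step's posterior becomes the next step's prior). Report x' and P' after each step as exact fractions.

step 0: x̄ = F·x = [4, 1]
step 0: P̄ = F·P·Fᵀ + Q = [17 -12; -12 17]
step 0: y = z − H·x̄ = [13, -9]
step 0: S = H·P̄·Hᵀ + R = [79 33; 33 246]
step 0: K = P̄·Hᵀ·S⁻¹ = [-529/6115 1637/6115; -1631/6115 -3296/18345]
step 0: x' = x̄ + K·y = [570/1223, -1040/1223]
step 0: P' = (I − K·H)·P̄ = [1882/6115 -902/6115; -902/6115 5066/18345]
step 1: x̄ = F·x = [-2180/1223, 2650/1223]
step 1: P̄ = F·P·Fᵀ + Q = [75164/18345 -34954/18345; -34954/18345 73424/18345]
step 1: y = z − H·x̄ = [-79/1223, 5521/1223]
step 1: S = H·P̄·Hᵀ + R = [578714/18345 13966/18345; 13966/18345 1033004/18345]
step 1: K = P̄·Hᵀ·S⁻¹ = [-137923/1628833 412534/1628833; -2082811/8144165 -1377441/8144165]
step 1: x' = x̄ + K·y = [-1032183/1628833, 11563146/8144165]
step 1: P' = (I − K·H)·P̄ = [475114/1628833 -224794/1628833; -224794/1628833 2137854/8144165]

step 0: x' = [570/1223, -1040/1223], P' = [1882/6115 -902/6115; -902/6115 5066/18345]
step 1: x' = [-1032183/1628833, 11563146/8144165], P' = [475114/1628833 -224794/1628833; -224794/1628833 2137854/8144165]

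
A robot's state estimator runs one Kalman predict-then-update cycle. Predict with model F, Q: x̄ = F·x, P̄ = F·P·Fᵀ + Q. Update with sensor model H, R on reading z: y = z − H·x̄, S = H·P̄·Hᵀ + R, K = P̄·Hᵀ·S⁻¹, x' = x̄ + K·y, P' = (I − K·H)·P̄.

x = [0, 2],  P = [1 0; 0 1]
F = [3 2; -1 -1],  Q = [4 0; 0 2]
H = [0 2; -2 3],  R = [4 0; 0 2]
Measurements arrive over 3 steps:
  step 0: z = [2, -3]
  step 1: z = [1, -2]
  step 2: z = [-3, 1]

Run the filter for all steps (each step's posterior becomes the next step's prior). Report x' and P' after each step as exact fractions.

step 0: x̄ = F·x = [4, -2]
step 0: P̄ = F·P·Fᵀ + Q = [17 -5; -5 4]
step 0: y = z − H·x̄ = [6, 11]
step 0: S = H·P̄·Hᵀ + R = [20 44; 44 166]
step 0: K = P̄·Hᵀ·S⁻¹ = [62/173 -135/346; 45/173 11/173]
step 0: x' = x̄ + K·y = [643/346, 45/173]
step 0: P' = (I − K·H)·P̄ = [507/346 124/173; 124/173 90/173]
step 1: x̄ = F·x = [2109/346, -733/346]
step 1: P̄ = F·P·Fᵀ + Q = [9643/346 -3121/346; -3121/346 1875/346]
step 1: y = z − H·x̄ = [906/173, 5725/346]
step 1: S = H·P̄·Hᵀ + R = [4442/173 11867/173; 11867/173 93591/346]
step 1: K = P̄·Hᵀ·S⁻¹ = [69191/193757 -76857/193757; 50083/193757 11867/193757]
step 1: x' = x̄ + K·y = [271680/193757, 48165/193757]
step 1: P' = (I − K·H)·P̄ = [284430/193757 138382/193757; 138382/193757 100166/193757]
step 2: x̄ = F·x = [911370/193757, -319845/193757]
step 2: P̄ = F·P·Fᵀ + Q = [5396146/193757 -1745532/193757; -1745532/193757 1048874/193757]
step 2: y = z − H·x̄ = [58419/193757, 2976032/193757]
step 2: S = H·P̄·Hᵀ + R = [4970524/193757 13275372/193757; 13275372/193757 52358348/193757]
step 2: K = P̄·Hᵀ·S⁻¹ = [2419518/6774991 -2687548/6774991; 14010377/54199928 3318843/54199928]
step 2: x' = x̄ + K·y = [-8682832/6774991, -34270353/54199928]
step 2: P' = (I − K·H)·P̄ = [9946102/6774991 4839036/6774991; 4839036/6774991 14010377/27099964]

step 0: x' = [643/346, 45/173], P' = [507/346 124/173; 124/173 90/173]
step 1: x' = [271680/193757, 48165/193757], P' = [284430/193757 138382/193757; 138382/193757 100166/193757]
step 2: x' = [-8682832/6774991, -34270353/54199928], P' = [9946102/6774991 4839036/6774991; 4839036/6774991 14010377/27099964]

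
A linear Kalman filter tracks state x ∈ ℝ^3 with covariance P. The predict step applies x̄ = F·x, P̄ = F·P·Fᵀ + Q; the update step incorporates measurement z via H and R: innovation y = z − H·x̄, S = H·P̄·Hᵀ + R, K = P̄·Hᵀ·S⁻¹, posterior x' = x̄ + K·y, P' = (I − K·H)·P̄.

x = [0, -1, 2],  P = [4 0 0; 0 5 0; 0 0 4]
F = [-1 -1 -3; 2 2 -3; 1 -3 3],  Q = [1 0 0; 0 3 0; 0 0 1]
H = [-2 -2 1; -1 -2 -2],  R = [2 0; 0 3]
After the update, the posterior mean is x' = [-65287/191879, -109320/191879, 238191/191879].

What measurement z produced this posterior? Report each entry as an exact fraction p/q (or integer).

x̄ = F·x = [-5, -8, 9]
P̄ = F·P·Fᵀ + Q = [46 18 -25; 18 75 -58; -25 -58 86]
S = H·P̄·Hᵀ + R = [1048 137; 137 201]
K = P̄·Hᵀ·S⁻¹ = [-26369/191879 -12575/191879; -41920/191879 -21068/191879; 54899/191879 -67012/191879]
x' − x̄ = [894108/191879, 1425712/191879, -1488720/191879] = K·y
y = (KᵀK)⁻¹·Kᵀ·(x' − x̄) = [-32, -4]
z = y + H·x̄ = [-32, -4] + [35, 3] = [3, -1]

z = [3, -1]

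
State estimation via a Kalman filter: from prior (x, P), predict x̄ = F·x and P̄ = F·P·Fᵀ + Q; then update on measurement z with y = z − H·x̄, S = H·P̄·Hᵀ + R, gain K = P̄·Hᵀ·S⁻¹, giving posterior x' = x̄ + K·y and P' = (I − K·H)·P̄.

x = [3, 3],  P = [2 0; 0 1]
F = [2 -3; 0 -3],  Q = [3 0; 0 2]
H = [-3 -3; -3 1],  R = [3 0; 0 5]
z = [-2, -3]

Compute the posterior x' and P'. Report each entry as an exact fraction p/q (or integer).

x' = [9148/7549, -5713/7549]
P' = [2324/7549 -1623/7549; -1623/7549 3391/7549]

x̄ = F·x = [-3, -9]
P̄ = F·P·Fᵀ + Q = [20 9; 9 11]
y = z − H·x̄ = [-38, -3]
S = H·P̄·Hᵀ + R = [444 201; 201 142]
K = P̄·Hᵀ·S⁻¹ = [-701/7549 -1719/7549; -1768/7549 1652/7549]
x' = x̄ + K·y = [9148/7549, -5713/7549]
P' = (I − K·H)·P̄ = [2324/7549 -1623/7549; -1623/7549 3391/7549]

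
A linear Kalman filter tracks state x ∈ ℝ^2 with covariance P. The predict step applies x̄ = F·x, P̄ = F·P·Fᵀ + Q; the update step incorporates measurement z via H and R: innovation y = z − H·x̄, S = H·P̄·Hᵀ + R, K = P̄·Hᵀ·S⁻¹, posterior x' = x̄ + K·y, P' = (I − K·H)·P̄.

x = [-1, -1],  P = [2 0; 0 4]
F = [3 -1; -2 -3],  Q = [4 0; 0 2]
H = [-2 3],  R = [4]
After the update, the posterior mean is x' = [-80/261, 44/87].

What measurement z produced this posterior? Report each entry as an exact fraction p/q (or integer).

x̄ = F·x = [-2, 5]
P̄ = F·P·Fᵀ + Q = [26 0; 0 46]
S = H·P̄·Hᵀ + R = [522]
K = P̄·Hᵀ·S⁻¹ = [-26/261; 23/87]
x' − x̄ = [442/261, -391/87] = K·y
y = (KᵀK)⁻¹·Kᵀ·(x' − x̄) = [-17]
z = y + H·x̄ = [-17] + [19] = [2]

z = [2]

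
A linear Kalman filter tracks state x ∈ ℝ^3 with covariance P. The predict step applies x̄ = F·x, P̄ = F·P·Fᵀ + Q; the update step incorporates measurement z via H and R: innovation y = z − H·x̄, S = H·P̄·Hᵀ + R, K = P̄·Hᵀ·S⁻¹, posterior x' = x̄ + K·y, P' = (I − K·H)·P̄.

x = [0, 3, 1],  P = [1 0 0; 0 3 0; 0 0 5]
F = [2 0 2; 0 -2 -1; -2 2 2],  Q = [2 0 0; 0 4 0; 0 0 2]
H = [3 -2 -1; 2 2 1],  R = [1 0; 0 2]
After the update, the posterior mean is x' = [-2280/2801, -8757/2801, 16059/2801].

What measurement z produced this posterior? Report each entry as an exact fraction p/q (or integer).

z = [-2, -2]

x̄ = F·x = [2, -7, 8]
P̄ = F·P·Fᵀ + Q = [26 -10 16; -10 21 -22; 16 -22 38]
S = H·P̄·Hᵀ + R = [293 118; 118 124]
K = P̄·Hᵀ·S⁻¹ = [563/2801 1097/5602; -775/2801 1475/5602; 907/5602 623/11204]
x' − x̄ = [-7882/2801, 10850/2801, -6349/2801] = K·y
y = (KᵀK)⁻¹·Kᵀ·(x' − x̄) = [-14, 0]
z = y + H·x̄ = [-14, 0] + [12, -2] = [-2, -2]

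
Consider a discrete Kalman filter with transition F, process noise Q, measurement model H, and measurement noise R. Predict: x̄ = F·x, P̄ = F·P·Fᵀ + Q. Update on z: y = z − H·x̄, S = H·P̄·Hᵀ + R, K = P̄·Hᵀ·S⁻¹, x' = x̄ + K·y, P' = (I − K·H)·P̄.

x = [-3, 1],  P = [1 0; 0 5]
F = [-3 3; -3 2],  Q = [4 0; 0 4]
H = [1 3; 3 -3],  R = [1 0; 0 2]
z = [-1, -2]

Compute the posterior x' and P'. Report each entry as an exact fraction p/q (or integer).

x̄ = F·x = [12, 11]
P̄ = F·P·Fᵀ + Q = [58 39; 39 33]
y = z − H·x̄ = [-46, -5]
S = H·P̄·Hᵀ + R = [590 111; 111 119]
K = P̄·Hᵀ·S⁻¹ = [14498/57889 14205/57889; 14424/57889 -4698/57889]
x' = x̄ + K·y = [-43265/57889, -3235/57889]
P' = (I − K·H)·P̄ = [10727/57889 1257/57889; 1257/57889 4389/57889]

x' = [-43265/57889, -3235/57889]
P' = [10727/57889 1257/57889; 1257/57889 4389/57889]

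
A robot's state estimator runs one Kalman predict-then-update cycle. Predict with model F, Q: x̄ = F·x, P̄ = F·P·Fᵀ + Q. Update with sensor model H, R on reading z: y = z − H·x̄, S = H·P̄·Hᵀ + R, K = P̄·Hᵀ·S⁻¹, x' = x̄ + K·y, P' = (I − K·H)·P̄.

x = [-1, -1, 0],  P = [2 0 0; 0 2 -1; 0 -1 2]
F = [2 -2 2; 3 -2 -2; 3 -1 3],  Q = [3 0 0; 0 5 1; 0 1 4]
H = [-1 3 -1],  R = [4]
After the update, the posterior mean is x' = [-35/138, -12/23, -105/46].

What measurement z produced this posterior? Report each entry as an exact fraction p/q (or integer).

x̄ = F·x = [0, -1, -2]
P̄ = F·P·Fᵀ + Q = [35 12 36; 12 31 15; 36 15 48]
S = H·P̄·Hᵀ + R = [276]
K = P̄·Hᵀ·S⁻¹ = [-35/276; 11/46; -13/92]
x' − x̄ = [-35/138, 11/23, -13/46] = K·y
y = (KᵀK)⁻¹·Kᵀ·(x' − x̄) = [2]
z = y + H·x̄ = [2] + [-1] = [1]

z = [1]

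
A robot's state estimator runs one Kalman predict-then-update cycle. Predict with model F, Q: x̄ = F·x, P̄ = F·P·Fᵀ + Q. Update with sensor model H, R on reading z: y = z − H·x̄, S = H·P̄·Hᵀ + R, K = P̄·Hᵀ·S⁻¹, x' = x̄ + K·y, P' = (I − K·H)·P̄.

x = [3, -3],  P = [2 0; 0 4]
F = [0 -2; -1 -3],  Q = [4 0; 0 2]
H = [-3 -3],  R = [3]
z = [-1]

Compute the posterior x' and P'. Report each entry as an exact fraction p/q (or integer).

x' = [82/65, -58/65]
P' = [692/325 -648/325; -648/325 712/325]

x̄ = F·x = [6, 6]
P̄ = F·P·Fᵀ + Q = [20 24; 24 40]
y = z − H·x̄ = [35]
S = H·P̄·Hᵀ + R = [975]
K = P̄·Hᵀ·S⁻¹ = [-44/325; -64/325]
x' = x̄ + K·y = [82/65, -58/65]
P' = (I − K·H)·P̄ = [692/325 -648/325; -648/325 712/325]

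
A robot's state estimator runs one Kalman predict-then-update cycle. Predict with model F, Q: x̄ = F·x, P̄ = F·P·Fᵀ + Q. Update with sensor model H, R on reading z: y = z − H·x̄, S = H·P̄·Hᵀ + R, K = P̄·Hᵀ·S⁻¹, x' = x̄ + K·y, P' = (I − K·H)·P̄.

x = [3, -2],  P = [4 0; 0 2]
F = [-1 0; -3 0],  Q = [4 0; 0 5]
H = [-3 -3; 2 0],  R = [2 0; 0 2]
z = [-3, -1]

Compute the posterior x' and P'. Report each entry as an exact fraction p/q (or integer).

x' = [-1309/4003, 5070/4003]
P' = [1672/4003 -1632/4003; -1632/4003 2474/4003]

x̄ = F·x = [-3, -9]
P̄ = F·P·Fᵀ + Q = [8 12; 12 41]
y = z − H·x̄ = [-39, 5]
S = H·P̄·Hᵀ + R = [659 -120; -120 34]
K = P̄·Hᵀ·S⁻¹ = [-60/4003 1672/4003; -1263/4003 -1632/4003]
x' = x̄ + K·y = [-1309/4003, 5070/4003]
P' = (I − K·H)·P̄ = [1672/4003 -1632/4003; -1632/4003 2474/4003]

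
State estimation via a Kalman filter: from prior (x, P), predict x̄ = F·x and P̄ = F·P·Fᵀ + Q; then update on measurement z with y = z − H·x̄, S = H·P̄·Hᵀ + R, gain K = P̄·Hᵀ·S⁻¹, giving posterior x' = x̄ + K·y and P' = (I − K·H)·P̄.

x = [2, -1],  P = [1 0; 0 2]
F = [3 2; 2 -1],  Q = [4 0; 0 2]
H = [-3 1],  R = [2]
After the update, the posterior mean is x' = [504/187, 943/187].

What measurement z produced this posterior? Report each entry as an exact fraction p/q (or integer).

z = [-3]

x̄ = F·x = [4, 5]
P̄ = F·P·Fᵀ + Q = [21 2; 2 8]
S = H·P̄·Hᵀ + R = [187]
K = P̄·Hᵀ·S⁻¹ = [-61/187; 2/187]
x' − x̄ = [-244/187, 8/187] = K·y
y = (KᵀK)⁻¹·Kᵀ·(x' − x̄) = [4]
z = y + H·x̄ = [4] + [-7] = [-3]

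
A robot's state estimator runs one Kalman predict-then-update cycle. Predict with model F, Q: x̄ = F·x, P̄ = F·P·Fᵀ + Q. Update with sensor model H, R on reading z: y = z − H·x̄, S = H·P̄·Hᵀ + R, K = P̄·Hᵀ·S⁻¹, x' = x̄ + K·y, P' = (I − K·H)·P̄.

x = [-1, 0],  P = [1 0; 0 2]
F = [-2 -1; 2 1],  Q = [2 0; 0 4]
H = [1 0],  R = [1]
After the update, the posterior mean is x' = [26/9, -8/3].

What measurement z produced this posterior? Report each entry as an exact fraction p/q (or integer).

z = [3]

x̄ = F·x = [2, -2]
P̄ = F·P·Fᵀ + Q = [8 -6; -6 10]
S = H·P̄·Hᵀ + R = [9]
K = P̄·Hᵀ·S⁻¹ = [8/9; -2/3]
x' − x̄ = [8/9, -2/3] = K·y
y = (KᵀK)⁻¹·Kᵀ·(x' − x̄) = [1]
z = y + H·x̄ = [1] + [2] = [3]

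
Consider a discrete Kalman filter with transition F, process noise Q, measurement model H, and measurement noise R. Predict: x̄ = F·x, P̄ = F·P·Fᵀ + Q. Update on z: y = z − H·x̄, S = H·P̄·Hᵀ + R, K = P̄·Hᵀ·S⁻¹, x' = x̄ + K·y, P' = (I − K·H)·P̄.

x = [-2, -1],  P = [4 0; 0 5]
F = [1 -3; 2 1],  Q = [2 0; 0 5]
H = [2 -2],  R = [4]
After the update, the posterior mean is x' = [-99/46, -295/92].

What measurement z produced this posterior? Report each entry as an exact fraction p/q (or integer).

x̄ = F·x = [1, -5]
P̄ = F·P·Fᵀ + Q = [51 -7; -7 26]
S = H·P̄·Hᵀ + R = [368]
K = P̄·Hᵀ·S⁻¹ = [29/92; -33/184]
x' − x̄ = [-145/46, 165/92] = K·y
y = (KᵀK)⁻¹·Kᵀ·(x' − x̄) = [-10]
z = y + H·x̄ = [-10] + [12] = [2]

z = [2]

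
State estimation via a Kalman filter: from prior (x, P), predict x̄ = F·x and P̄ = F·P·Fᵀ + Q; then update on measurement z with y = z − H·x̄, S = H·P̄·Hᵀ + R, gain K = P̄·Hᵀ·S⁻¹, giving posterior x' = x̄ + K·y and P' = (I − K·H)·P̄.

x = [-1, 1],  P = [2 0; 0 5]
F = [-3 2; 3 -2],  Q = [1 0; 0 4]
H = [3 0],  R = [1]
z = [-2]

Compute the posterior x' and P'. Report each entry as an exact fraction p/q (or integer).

x' = [-229/352, 89/176]
P' = [39/352 -19/176; -19/176 447/88]

x̄ = F·x = [5, -5]
P̄ = F·P·Fᵀ + Q = [39 -38; -38 42]
y = z − H·x̄ = [-17]
S = H·P̄·Hᵀ + R = [352]
K = P̄·Hᵀ·S⁻¹ = [117/352; -57/176]
x' = x̄ + K·y = [-229/352, 89/176]
P' = (I − K·H)·P̄ = [39/352 -19/176; -19/176 447/88]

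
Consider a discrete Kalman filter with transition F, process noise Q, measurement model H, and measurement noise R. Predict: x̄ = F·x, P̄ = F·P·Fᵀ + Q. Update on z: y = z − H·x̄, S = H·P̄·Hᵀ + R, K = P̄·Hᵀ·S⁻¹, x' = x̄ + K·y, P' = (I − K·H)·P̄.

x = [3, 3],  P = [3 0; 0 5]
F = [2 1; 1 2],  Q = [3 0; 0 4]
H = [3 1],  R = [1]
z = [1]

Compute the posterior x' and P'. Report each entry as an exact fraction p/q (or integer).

x' = [1/4, 111/304]
P' = [1 -11/4; -11/4 2583/304]

x̄ = F·x = [9, 9]
P̄ = F·P·Fᵀ + Q = [20 16; 16 27]
y = z − H·x̄ = [-35]
S = H·P̄·Hᵀ + R = [304]
K = P̄·Hᵀ·S⁻¹ = [1/4; 75/304]
x' = x̄ + K·y = [1/4, 111/304]
P' = (I − K·H)·P̄ = [1 -11/4; -11/4 2583/304]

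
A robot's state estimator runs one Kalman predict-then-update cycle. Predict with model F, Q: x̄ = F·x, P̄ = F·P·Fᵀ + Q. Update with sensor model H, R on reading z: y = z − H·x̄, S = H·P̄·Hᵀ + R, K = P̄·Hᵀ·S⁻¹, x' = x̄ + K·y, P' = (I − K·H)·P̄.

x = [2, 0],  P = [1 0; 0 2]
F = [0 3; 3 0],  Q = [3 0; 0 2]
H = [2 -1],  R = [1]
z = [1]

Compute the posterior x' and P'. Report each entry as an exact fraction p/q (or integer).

x̄ = F·x = [0, 6]
P̄ = F·P·Fᵀ + Q = [21 0; 0 11]
y = z − H·x̄ = [7]
S = H·P̄·Hᵀ + R = [96]
K = P̄·Hᵀ·S⁻¹ = [7/16; -11/96]
x' = x̄ + K·y = [49/16, 499/96]
P' = (I − K·H)·P̄ = [21/8 77/16; 77/16 935/96]

x' = [49/16, 499/96]
P' = [21/8 77/16; 77/16 935/96]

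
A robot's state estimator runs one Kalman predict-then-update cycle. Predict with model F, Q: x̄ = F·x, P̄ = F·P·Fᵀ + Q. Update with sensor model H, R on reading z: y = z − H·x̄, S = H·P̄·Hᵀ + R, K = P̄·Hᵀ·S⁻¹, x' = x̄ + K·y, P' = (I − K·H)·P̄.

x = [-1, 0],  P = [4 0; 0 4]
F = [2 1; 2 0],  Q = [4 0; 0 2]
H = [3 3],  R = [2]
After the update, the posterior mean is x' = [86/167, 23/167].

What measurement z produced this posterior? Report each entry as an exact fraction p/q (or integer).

x̄ = F·x = [-2, -2]
P̄ = F·P·Fᵀ + Q = [24 16; 16 18]
S = H·P̄·Hᵀ + R = [668]
K = P̄·Hᵀ·S⁻¹ = [30/167; 51/334]
x' − x̄ = [420/167, 357/167] = K·y
y = (KᵀK)⁻¹·Kᵀ·(x' − x̄) = [14]
z = y + H·x̄ = [14] + [-12] = [2]

z = [2]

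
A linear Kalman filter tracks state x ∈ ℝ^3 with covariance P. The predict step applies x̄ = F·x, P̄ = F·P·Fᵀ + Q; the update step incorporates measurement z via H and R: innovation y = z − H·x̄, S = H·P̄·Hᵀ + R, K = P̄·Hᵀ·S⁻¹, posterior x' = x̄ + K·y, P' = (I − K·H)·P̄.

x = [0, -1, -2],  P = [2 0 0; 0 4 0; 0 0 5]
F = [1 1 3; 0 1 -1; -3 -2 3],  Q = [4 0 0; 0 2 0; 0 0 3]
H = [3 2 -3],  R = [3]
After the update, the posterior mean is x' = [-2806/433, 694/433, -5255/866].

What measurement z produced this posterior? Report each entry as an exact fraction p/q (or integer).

x̄ = F·x = [-7, 1, -4]
P̄ = F·P·Fᵀ + Q = [55 -11 31; -11 11 -23; 31 -23 82]
S = H·P̄·Hᵀ + R = [866]
K = P̄·Hᵀ·S⁻¹ = [25/433; 29/433; -199/866]
x' − x̄ = [225/433, 261/433, -1791/866] = K·y
y = (KᵀK)⁻¹·Kᵀ·(x' − x̄) = [9]
z = y + H·x̄ = [9] + [-7] = [2]

z = [2]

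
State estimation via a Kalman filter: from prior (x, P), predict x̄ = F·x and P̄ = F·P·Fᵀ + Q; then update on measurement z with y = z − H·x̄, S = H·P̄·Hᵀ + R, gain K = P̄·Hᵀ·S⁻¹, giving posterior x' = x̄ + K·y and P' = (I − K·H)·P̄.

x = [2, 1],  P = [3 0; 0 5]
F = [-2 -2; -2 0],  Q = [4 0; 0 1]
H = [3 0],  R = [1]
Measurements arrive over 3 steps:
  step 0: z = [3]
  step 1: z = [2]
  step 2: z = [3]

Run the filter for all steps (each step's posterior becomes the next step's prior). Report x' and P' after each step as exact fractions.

step 0: x' = [318/325, -544/325], P' = [36/325 12/325; 12/325 2929/325]
step 1: x' = [79988/119629, -235356/119629], P' = [13256/119629 192/119629; 192/119629 171613/119629]
step 2: x' = [11286488/11095381, -15610888/11095381], P' = [1219528/11095381 53792/11095381; 53792/11095381 15795573/11095381]

step 0: x̄ = F·x = [-6, -4]
step 0: P̄ = F·P·Fᵀ + Q = [36 12; 12 13]
step 0: y = z − H·x̄ = [21]
step 0: S = H·P̄·Hᵀ + R = [325]
step 0: K = P̄·Hᵀ·S⁻¹ = [108/325; 36/325]
step 0: x' = x̄ + K·y = [318/325, -544/325]
step 0: P' = (I − K·H)·P̄ = [36/325 12/325; 12/325 2929/325]
step 1: x̄ = F·x = [452/325, -636/325]
step 1: P̄ = F·P·Fᵀ + Q = [13256/325 192/325; 192/325 469/325]
step 1: y = z − H·x̄ = [-706/325]
step 1: S = H·P̄·Hᵀ + R = [119629/325]
step 1: K = P̄·Hᵀ·S⁻¹ = [39768/119629; 576/119629]
step 1: x' = x̄ + K·y = [79988/119629, -235356/119629]
step 1: P' = (I − K·H)·P̄ = [13256/119629 192/119629; 192/119629 171613/119629]
step 2: x̄ = F·x = [310736/119629, -159976/119629]
step 2: P̄ = F·P·Fᵀ + Q = [1219528/119629 53792/119629; 53792/119629 172653/119629]
step 2: y = z − H·x̄ = [-573321/119629]
step 2: S = H·P̄·Hᵀ + R = [11095381/119629]
step 2: K = P̄·Hᵀ·S⁻¹ = [3658584/11095381; 161376/11095381]
step 2: x' = x̄ + K·y = [11286488/11095381, -15610888/11095381]
step 2: P' = (I − K·H)·P̄ = [1219528/11095381 53792/11095381; 53792/11095381 15795573/11095381]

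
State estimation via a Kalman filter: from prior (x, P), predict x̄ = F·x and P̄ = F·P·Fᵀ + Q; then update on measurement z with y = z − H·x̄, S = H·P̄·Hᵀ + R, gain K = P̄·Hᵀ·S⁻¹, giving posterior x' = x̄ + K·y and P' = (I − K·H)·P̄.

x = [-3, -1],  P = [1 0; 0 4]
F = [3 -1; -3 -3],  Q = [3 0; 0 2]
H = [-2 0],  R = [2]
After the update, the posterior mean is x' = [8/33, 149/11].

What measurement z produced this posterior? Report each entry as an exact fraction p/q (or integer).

z = [-1]

x̄ = F·x = [-8, 12]
P̄ = F·P·Fᵀ + Q = [16 3; 3 47]
S = H·P̄·Hᵀ + R = [66]
K = P̄·Hᵀ·S⁻¹ = [-16/33; -1/11]
x' − x̄ = [272/33, 17/11] = K·y
y = (KᵀK)⁻¹·Kᵀ·(x' − x̄) = [-17]
z = y + H·x̄ = [-17] + [16] = [-1]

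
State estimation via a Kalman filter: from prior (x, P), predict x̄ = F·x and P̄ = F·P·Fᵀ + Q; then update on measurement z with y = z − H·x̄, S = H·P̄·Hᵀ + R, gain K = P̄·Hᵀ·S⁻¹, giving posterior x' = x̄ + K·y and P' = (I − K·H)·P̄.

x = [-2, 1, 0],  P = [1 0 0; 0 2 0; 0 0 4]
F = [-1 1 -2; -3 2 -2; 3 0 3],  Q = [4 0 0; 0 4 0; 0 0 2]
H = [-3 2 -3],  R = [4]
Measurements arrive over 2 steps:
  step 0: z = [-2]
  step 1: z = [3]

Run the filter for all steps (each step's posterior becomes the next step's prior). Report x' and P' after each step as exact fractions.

step 0: x' = [-159/208, 5/4, 453/208], P' = [1551/104 17/2 -981/104; 17/2 11 -3/2; -981/104 -3/2 919/104]
step 1: x' = [-2320/747, 18034/18675, 28647/10375], P' = [5942/747 -710/747 -702/83; -710/747 38401/3735 16008/2075; -702/83 16008/2075 143726/10375]

step 0: x̄ = F·x = [3, 8, -6]
step 0: P̄ = F·P·Fᵀ + Q = [23 23 -27; 23 37 -33; -27 -33 47]
step 0: y = z − H·x̄ = [-27]
step 0: S = H·P̄·Hᵀ + R = [416]
step 0: K = P̄·Hᵀ·S⁻¹ = [29/208; 1/4; -63/208]
step 0: x' = x̄ + K·y = [-159/208, 5/4, 453/208]
step 0: P' = (I − K·H)·P̄ = [1551/104 17/2 -981/104; 17/2 11 -3/2; -981/104 -3/2 919/104]
step 1: x̄ = F·x = [-487/208, 7/16, 441/104]
step 1: P̄ = F·P·Fᵀ + Q = [1719/104 -55/8 423/52; -55/8 115/8 -15/4; 423/52 -15/4 1195/26]
step 1: y = z − H·x̄ = [1627/208]
step 1: S = H·P̄·Hᵀ + R = [93375/104]
step 1: K = P̄·Hᵀ·S⁻¹ = [-73/747; 1261/18675; -1962/10375]
step 1: x' = x̄ + K·y = [-2320/747, 18034/18675, 28647/10375]
step 1: P' = (I − K·H)·P̄ = [5942/747 -710/747 -702/83; -710/747 38401/3735 16008/2075; -702/83 16008/2075 143726/10375]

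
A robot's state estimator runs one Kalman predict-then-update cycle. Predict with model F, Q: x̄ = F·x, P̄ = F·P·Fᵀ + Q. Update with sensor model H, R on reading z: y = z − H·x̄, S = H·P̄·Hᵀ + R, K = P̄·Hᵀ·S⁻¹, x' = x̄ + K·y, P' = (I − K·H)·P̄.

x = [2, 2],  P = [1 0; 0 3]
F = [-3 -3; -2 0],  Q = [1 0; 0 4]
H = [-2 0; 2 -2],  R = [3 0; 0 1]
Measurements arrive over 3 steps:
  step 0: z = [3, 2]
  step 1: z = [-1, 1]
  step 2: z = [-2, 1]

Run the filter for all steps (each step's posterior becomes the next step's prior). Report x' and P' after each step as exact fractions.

step 0: x' = [-878/523, -8/3], P' = [359/523 2/3; 2/3 8/9]
step 1: x' = [889282/1152017, 276852/1152017], P' = [779586/1152017 749682/1152017; 749682/1152017 993176/1152017]
step 2: x' = [2010821200/2480063923, 675656732/2480063923], P' = [1677668781/2480063923 1613392152/2480063923; 1613392152/2480063923 2137666340/2480063923]

step 0: x̄ = F·x = [-12, -4]
step 0: P̄ = F·P·Fᵀ + Q = [37 6; 6 8]
step 0: y = z − H·x̄ = [-21, 18]
step 0: S = H·P̄·Hᵀ + R = [151 -124; -124 133]
step 0: K = P̄·Hᵀ·S⁻¹ = [-718/1569 62/1569; -4/9 -4/9]
step 0: x' = x̄ + K·y = [-878/523, -8/3]
step 0: P' = (I − K·H)·P̄ = [359/523 2/3; 2/3 8/9]
step 1: x̄ = F·x = [6818/523, 1756/523]
step 1: P̄ = F·P·Fᵀ + Q = [14214/523 4246/523; 4246/523 3528/523]
step 1: y = z − H·x̄ = [13113/523, -9601/523]
step 1: S = H·P̄·Hᵀ + R = [58425/523 -39872/523; -39872/523 37523/523]
step 1: K = P̄·Hᵀ·S⁻¹ = [-519724/1152017 59808/1152017; -499788/1152017 -486988/1152017]
step 1: x' = x̄ + K·y = [889282/1152017, 276852/1152017]
step 1: P' = (I − K·H)·P̄ = [779586/1152017 749682/1152017; 749682/1152017 993176/1152017]
step 2: x̄ = F·x = [-3498402/1152017, -1778564/1152017]
step 2: P̄ = F·P·Fᵀ + Q = [30601151/1152017 9175608/1152017; 9175608/1152017 7726412/1152017]
step 2: y = z − H·x̄ = [-9300838/1152017, 4591693/1152017]
step 2: S = H·P̄·Hᵀ + R = [125860655/1152017 -85702172/1152017; -85702172/1152017 81057405/1152017]
step 2: K = P̄·Hᵀ·S⁻¹ = [-1118445854/2480063923 128553258/2480063923; -1075594768/2480063923 -1048548376/2480063923]
step 2: x' = x̄ + K·y = [2010821200/2480063923, 675656732/2480063923]
step 2: P' = (I − K·H)·P̄ = [1677668781/2480063923 1613392152/2480063923; 1613392152/2480063923 2137666340/2480063923]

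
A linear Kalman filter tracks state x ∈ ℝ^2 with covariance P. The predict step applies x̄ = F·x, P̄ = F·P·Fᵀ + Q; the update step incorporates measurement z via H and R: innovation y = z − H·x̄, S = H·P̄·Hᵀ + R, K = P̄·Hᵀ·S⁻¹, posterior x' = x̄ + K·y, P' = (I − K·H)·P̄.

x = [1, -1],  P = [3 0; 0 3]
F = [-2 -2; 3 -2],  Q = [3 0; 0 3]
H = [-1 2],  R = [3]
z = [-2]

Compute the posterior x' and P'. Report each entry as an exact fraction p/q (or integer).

x' = [78/37, 5/37]
P' = [1491/74 363/37; 363/37 204/37]

x̄ = F·x = [0, 5]
P̄ = F·P·Fᵀ + Q = [27 -6; -6 42]
y = z − H·x̄ = [-12]
S = H·P̄·Hᵀ + R = [222]
K = P̄·Hᵀ·S⁻¹ = [-13/74; 15/37]
x' = x̄ + K·y = [78/37, 5/37]
P' = (I − K·H)·P̄ = [1491/74 363/37; 363/37 204/37]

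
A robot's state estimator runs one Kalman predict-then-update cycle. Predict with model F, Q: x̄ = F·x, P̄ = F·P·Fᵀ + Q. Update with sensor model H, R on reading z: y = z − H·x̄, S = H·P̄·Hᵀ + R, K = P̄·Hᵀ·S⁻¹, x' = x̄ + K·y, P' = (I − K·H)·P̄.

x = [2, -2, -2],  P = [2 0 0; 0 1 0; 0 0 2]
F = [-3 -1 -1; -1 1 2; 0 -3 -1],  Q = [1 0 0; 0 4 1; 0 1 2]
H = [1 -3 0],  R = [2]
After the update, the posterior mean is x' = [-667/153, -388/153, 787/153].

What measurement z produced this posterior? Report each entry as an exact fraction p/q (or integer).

x̄ = F·x = [-2, -8, 8]
P̄ = F·P·Fᵀ + Q = [22 1 5; 1 15 -6; 5 -6 13]
S = H·P̄·Hᵀ + R = [153]
K = P̄·Hᵀ·S⁻¹ = [19/153; -44/153; 23/153]
x' − x̄ = [-361/153, 836/153, -437/153] = K·y
y = (KᵀK)⁻¹·Kᵀ·(x' − x̄) = [-19]
z = y + H·x̄ = [-19] + [22] = [3]

z = [3]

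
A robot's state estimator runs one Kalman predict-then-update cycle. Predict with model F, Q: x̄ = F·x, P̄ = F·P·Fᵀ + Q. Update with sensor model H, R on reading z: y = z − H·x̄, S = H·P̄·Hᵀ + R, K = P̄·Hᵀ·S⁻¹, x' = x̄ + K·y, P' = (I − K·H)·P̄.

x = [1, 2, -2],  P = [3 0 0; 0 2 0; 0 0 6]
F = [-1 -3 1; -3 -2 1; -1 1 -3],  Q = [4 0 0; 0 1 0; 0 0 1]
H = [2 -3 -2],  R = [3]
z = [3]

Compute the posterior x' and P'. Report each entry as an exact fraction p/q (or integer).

x' = [-3713/433, -4265/433, 2047/433]
P' = [12894/433 12749/433 -6264/433; 12749/433 16070/433 -11287/433; -6264/433 -11287/433 10851/433]

x̄ = F·x = [-9, -9, 7]
P̄ = F·P·Fᵀ + Q = [31 27 -21; 27 42 -13; -21 -13 60]
y = z − H·x̄ = [8]
S = H·P̄·Hᵀ + R = [433]
K = P̄·Hᵀ·S⁻¹ = [23/433; -46/433; -123/433]
x' = x̄ + K·y = [-3713/433, -4265/433, 2047/433]
P' = (I − K·H)·P̄ = [12894/433 12749/433 -6264/433; 12749/433 16070/433 -11287/433; -6264/433 -11287/433 10851/433]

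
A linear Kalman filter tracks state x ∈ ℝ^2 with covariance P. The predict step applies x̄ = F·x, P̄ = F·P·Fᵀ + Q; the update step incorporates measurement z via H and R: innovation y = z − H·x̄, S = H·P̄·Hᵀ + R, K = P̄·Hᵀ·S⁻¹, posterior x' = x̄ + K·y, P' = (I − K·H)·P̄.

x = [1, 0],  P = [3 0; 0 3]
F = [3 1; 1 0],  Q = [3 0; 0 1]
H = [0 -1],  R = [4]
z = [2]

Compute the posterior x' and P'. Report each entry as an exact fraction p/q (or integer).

x̄ = F·x = [3, 1]
P̄ = F·P·Fᵀ + Q = [33 9; 9 4]
y = z − H·x̄ = [3]
S = H·P̄·Hᵀ + R = [8]
K = P̄·Hᵀ·S⁻¹ = [-9/8; -1/2]
x' = x̄ + K·y = [-3/8, -1/2]
P' = (I − K·H)·P̄ = [183/8 9/2; 9/2 2]

x' = [-3/8, -1/2]
P' = [183/8 9/2; 9/2 2]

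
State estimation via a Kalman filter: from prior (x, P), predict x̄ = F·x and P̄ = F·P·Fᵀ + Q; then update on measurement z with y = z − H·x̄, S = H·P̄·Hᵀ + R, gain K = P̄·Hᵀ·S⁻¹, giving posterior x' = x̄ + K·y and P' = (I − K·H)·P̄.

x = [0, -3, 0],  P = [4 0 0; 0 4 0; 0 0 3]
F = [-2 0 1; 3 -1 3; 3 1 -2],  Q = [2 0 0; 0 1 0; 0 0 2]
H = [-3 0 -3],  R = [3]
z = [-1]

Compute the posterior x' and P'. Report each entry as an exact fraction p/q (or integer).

x̄ = F·x = [0, 3, -3]
P̄ = F·P·Fᵀ + Q = [21 -15 -30; -15 68 14; -30 14 54]
y = z − H·x̄ = [-10]
S = H·P̄·Hᵀ + R = [138]
K = P̄·Hᵀ·S⁻¹ = [9/46; 1/46; -12/23]
x' = x̄ + K·y = [-45/23, 64/23, 51/23]
P' = (I − K·H)·P̄ = [723/46 -717/46 -366/23; -717/46 3125/46 358/23; -366/23 358/23 378/23]

x' = [-45/23, 64/23, 51/23]
P' = [723/46 -717/46 -366/23; -717/46 3125/46 358/23; -366/23 358/23 378/23]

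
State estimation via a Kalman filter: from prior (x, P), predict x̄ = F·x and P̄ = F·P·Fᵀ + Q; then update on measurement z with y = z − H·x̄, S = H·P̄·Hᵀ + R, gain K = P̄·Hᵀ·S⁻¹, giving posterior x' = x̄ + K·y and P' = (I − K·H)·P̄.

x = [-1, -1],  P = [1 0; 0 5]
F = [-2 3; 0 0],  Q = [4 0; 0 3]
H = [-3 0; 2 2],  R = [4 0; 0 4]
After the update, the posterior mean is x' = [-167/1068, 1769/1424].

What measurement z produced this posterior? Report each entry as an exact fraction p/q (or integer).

z = [1, 3]

x̄ = F·x = [-1, 0]
P̄ = F·P·Fᵀ + Q = [53 0; 0 3]
S = H·P̄·Hᵀ + R = [481 -318; -318 228]
K = P̄·Hᵀ·S⁻¹ = [-53/178 53/1068; 159/712 481/1424]
x' − x̄ = [901/1068, 1769/1424] = K·y
y = (KᵀK)⁻¹·Kᵀ·(x' − x̄) = [-2, 5]
z = y + H·x̄ = [-2, 5] + [3, -2] = [1, 3]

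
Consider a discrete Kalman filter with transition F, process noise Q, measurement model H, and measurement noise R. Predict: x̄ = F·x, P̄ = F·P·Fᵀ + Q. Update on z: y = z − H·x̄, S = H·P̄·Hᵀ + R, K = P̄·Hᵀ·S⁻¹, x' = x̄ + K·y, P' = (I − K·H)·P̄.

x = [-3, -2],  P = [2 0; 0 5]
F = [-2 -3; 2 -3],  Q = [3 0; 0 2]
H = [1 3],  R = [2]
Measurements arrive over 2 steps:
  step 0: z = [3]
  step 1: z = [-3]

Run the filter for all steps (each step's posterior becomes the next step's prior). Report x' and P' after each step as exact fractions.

step 0: x̄ = F·x = [12, 0]
step 0: P̄ = F·P·Fᵀ + Q = [56 37; 37 55]
step 0: y = z − H·x̄ = [-9]
step 0: S = H·P̄·Hᵀ + R = [775]
step 0: K = P̄·Hᵀ·S⁻¹ = [167/775; 202/775]
step 0: x' = x̄ + K·y = [7797/775, -1818/775]
step 0: P' = (I − K·H)·P̄ = [15511/775 -5059/775; -5059/775 1821/775]
step 1: x̄ = F·x = [-2028/155, 21048/775]
step 1: P̄ = F·P·Fᵀ + Q = [802/31 -9131/155; -9131/155 140691/775]
step 1: y = z − H·x̄ = [-55329/775]
step 1: S = H·P̄·Hᵀ + R = [1013889/775]
step 1: K = P̄·Hᵀ·S⁻¹ = [-116915/1013889; 376418/1013889]
step 1: x' = x̄ + K·y = [-1639589/337963, 220862/337963]
step 1: P' = (I − K·H)·P̄ = [8592719/1013889 -2942183/1013889; -2942183/1013889 1231673/1013889]

step 0: x' = [7797/775, -1818/775], P' = [15511/775 -5059/775; -5059/775 1821/775]
step 1: x' = [-1639589/337963, 220862/337963], P' = [8592719/1013889 -2942183/1013889; -2942183/1013889 1231673/1013889]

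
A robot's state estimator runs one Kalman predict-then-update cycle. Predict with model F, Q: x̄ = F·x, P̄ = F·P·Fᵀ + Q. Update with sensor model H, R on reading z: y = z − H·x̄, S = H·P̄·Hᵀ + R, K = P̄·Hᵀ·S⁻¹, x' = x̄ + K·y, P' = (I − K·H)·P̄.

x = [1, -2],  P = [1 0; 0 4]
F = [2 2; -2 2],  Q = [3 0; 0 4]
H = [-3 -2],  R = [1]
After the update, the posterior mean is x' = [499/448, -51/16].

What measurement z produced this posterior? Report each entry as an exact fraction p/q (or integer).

z = [3]

x̄ = F·x = [-2, -6]
P̄ = F·P·Fᵀ + Q = [23 12; 12 24]
S = H·P̄·Hᵀ + R = [448]
K = P̄·Hᵀ·S⁻¹ = [-93/448; -3/16]
x' − x̄ = [1395/448, 45/16] = K·y
y = (KᵀK)⁻¹·Kᵀ·(x' − x̄) = [-15]
z = y + H·x̄ = [-15] + [18] = [3]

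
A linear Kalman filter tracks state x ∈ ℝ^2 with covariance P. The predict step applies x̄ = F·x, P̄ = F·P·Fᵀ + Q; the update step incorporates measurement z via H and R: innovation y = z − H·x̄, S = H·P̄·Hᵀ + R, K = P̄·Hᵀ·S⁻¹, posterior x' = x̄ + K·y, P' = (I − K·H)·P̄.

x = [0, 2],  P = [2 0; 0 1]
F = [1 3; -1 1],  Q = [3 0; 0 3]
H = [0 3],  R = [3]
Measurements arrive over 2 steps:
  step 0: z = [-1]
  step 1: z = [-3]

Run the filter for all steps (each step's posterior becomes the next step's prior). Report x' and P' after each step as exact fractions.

step 0: x̄ = F·x = [6, 2]
step 0: P̄ = F·P·Fᵀ + Q = [14 1; 1 6]
step 0: y = z − H·x̄ = [-7]
step 0: S = H·P̄·Hᵀ + R = [57]
step 0: K = P̄·Hᵀ·S⁻¹ = [1/19; 6/19]
step 0: x' = x̄ + K·y = [107/19, -4/19]
step 0: P' = (I − K·H)·P̄ = [263/19 1/19; 1/19 6/19]
step 1: x̄ = F·x = [5, -111/19]
step 1: P̄ = F·P·Fᵀ + Q = [20 -13; -13 324/19]
step 1: y = z − H·x̄ = [276/19]
step 1: S = H·P̄·Hᵀ + R = [2973/19]
step 1: K = P̄·Hᵀ·S⁻¹ = [-247/991; 324/991]
step 1: x' = x̄ + K·y = [1367/991, -1083/991]
step 1: P' = (I − K·H)·P̄ = [10187/991 -247/991; -247/991 324/991]

step 0: x' = [107/19, -4/19], P' = [263/19 1/19; 1/19 6/19]
step 1: x' = [1367/991, -1083/991], P' = [10187/991 -247/991; -247/991 324/991]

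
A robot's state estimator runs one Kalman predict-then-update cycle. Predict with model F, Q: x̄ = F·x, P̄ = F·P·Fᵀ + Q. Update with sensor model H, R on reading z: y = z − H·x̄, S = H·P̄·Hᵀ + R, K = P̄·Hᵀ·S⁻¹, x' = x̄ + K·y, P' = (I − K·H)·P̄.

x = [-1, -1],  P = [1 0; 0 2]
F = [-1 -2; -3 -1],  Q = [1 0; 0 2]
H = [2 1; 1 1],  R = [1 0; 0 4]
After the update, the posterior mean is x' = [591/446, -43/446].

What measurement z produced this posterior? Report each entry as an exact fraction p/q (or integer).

z = [3, -2]

x̄ = F·x = [3, 4]
P̄ = F·P·Fᵀ + Q = [10 7; 7 13]
S = H·P̄·Hᵀ + R = [82 54; 54 41]
K = P̄·Hᵀ·S⁻¹ = [189/446 -32/223; 27/446 91/223]
x' − x̄ = [-747/446, -1827/446] = K·y
y = (KᵀK)⁻¹·Kᵀ·(x' − x̄) = [-7, -9]
z = y + H·x̄ = [-7, -9] + [10, 7] = [3, -2]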